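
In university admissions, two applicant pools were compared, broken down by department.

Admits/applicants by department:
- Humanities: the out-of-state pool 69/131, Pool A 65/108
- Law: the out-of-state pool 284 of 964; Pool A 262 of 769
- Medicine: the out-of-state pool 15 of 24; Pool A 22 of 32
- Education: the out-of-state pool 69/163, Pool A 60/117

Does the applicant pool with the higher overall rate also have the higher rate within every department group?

Yes

Humanities: the out-of-state pool 69/131 = 52.7%, Pool A 65/108 = 60.2% → Pool A
Law: the out-of-state pool 284/964 = 29.5%, Pool A 262/769 = 34.1% → Pool A
Medicine: the out-of-state pool 15/24 = 62.5%, Pool A 22/32 = 68.8% → Pool A
Education: the out-of-state pool 69/163 = 42.3%, Pool A 60/117 = 51.3% → Pool A
Overall: the out-of-state pool 437/1282 = 34.1%, Pool A 409/1026 = 39.9% → Pool A
Pool A wins overall and in every department group — no reversal.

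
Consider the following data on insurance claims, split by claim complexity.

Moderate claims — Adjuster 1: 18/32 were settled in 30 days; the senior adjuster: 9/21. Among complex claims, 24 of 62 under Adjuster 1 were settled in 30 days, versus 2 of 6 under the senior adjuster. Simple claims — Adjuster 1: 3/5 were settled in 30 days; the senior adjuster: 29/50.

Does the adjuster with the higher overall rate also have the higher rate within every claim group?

Moderate: Adjuster 1 18/32 = 56.2%, the senior adjuster 9/21 = 42.9% → Adjuster 1
Complex: Adjuster 1 24/62 = 38.7%, the senior adjuster 2/6 = 33.3% → Adjuster 1
Simple: Adjuster 1 3/5 = 60.0%, the senior adjuster 29/50 = 58.0% → Adjuster 1
Overall: Adjuster 1 45/99 = 45.5%, the senior adjuster 40/77 = 51.9% → the senior adjuster
Adjuster 1 wins each claim group but the senior adjuster wins overall — the comparison reverses. Adjuster 1's claims skew toward complex, which has a lower base rate.

No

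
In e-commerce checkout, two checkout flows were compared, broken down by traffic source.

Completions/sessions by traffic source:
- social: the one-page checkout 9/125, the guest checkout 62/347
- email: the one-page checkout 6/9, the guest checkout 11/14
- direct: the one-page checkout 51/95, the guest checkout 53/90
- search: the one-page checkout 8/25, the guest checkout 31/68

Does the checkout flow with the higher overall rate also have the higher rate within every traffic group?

Yes

Social: the one-page checkout 9/125 = 7.2%, the guest checkout 62/347 = 17.9% → the guest checkout
Email: the one-page checkout 6/9 = 66.7%, the guest checkout 11/14 = 78.6% → the guest checkout
Direct: the one-page checkout 51/95 = 53.7%, the guest checkout 53/90 = 58.9% → the guest checkout
Search: the one-page checkout 8/25 = 32.0%, the guest checkout 31/68 = 45.6% → the guest checkout
Overall: the one-page checkout 74/254 = 29.1%, the guest checkout 157/519 = 30.3% → the guest checkout
The guest checkout wins overall and in every traffic group — no reversal.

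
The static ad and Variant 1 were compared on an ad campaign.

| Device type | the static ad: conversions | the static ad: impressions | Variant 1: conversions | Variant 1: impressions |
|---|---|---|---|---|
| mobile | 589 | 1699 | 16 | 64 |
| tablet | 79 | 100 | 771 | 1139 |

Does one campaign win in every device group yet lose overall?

Yes

Mobile: the static ad 589/1699 = 34.7%, Variant 1 16/64 = 25.0% → the static ad
Tablet: the static ad 79/100 = 79.0%, Variant 1 771/1139 = 67.7% → the static ad
Overall: the static ad 668/1799 = 37.1%, Variant 1 787/1203 = 65.4% → Variant 1
The static ad wins each device group but Variant 1 wins overall — the comparison reverses. The static ad's impressions skew toward mobile, which has a lower base rate.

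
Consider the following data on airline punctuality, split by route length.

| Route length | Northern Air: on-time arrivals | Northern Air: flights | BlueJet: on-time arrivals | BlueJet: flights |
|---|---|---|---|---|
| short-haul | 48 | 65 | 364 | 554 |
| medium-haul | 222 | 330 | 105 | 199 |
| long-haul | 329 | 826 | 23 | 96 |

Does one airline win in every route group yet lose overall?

Yes

Short-haul: Northern Air 48/65 = 73.8%, BlueJet 364/554 = 65.7% → Northern Air
Medium-haul: Northern Air 222/330 = 67.3%, BlueJet 105/199 = 52.8% → Northern Air
Long-haul: Northern Air 329/826 = 39.8%, BlueJet 23/96 = 24.0% → Northern Air
Overall: Northern Air 599/1221 = 49.1%, BlueJet 492/849 = 58.0% → BlueJet
Northern Air wins each route group but BlueJet wins overall — the comparison reverses. Northern Air's flights skew toward long-haul, which has a lower base rate.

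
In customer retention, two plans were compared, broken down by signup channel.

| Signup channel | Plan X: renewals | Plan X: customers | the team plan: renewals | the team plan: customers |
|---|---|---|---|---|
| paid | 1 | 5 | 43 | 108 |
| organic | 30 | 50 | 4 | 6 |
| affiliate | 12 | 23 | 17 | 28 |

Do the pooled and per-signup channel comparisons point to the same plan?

Paid: Plan X 1/5 = 20.0%, the team plan 43/108 = 39.8% → the team plan
Organic: Plan X 30/50 = 60.0%, the team plan 4/6 = 66.7% → the team plan
Affiliate: Plan X 12/23 = 52.2%, the team plan 17/28 = 60.7% → the team plan
Overall: Plan X 43/78 = 55.1%, the team plan 64/142 = 45.1% → Plan X
The team plan wins each signup group but Plan X wins overall — the comparison reverses. The team plan's customers skew toward paid, which has a lower base rate.

No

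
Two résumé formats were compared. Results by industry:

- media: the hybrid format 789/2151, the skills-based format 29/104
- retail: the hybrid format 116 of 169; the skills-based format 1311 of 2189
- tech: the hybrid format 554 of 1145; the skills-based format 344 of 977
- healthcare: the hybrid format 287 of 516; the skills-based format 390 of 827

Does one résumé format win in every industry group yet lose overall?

Media: the hybrid format 789/2151 = 36.7%, the skills-based format 29/104 = 27.9% → the hybrid format
Retail: the hybrid format 116/169 = 68.6%, the skills-based format 1311/2189 = 59.9% → the hybrid format
Tech: the hybrid format 554/1145 = 48.4%, the skills-based format 344/977 = 35.2% → the hybrid format
Healthcare: the hybrid format 287/516 = 55.6%, the skills-based format 390/827 = 47.2% → the hybrid format
Overall: the hybrid format 1746/3981 = 43.9%, the skills-based format 2074/4097 = 50.6% → the skills-based format
The hybrid format wins each industry group but the skills-based format wins overall — the comparison reverses. The hybrid format's applications skew toward media, which has a lower base rate.

Yes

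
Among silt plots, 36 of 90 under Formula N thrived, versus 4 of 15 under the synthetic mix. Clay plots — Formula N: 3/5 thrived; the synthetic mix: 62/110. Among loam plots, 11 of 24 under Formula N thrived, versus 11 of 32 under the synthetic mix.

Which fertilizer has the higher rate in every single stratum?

Silt: Formula N 36/90 = 40.0%, the synthetic mix 4/15 = 26.7% → Formula N
Clay: Formula N 3/5 = 60.0%, the synthetic mix 62/110 = 56.4% → Formula N
Loam: Formula N 11/24 = 45.8%, the synthetic mix 11/32 = 34.4% → Formula N
Formula N has the higher rate in all 3 groups.

Formula N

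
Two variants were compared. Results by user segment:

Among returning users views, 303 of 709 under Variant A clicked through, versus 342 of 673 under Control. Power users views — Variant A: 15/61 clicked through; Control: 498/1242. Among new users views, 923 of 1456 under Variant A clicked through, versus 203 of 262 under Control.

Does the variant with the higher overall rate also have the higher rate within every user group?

Returning users: Variant A 303/709 = 42.7%, Control 342/673 = 50.8% → Control
Power users: Variant A 15/61 = 24.6%, Control 498/1242 = 40.1% → Control
New users: Variant A 923/1456 = 63.4%, Control 203/262 = 77.5% → Control
Overall: Variant A 1241/2226 = 55.8%, Control 1043/2177 = 47.9% → Variant A
Control wins each user group but Variant A wins overall — the comparison reverses. Control's views skew toward power users, which has a lower base rate.

No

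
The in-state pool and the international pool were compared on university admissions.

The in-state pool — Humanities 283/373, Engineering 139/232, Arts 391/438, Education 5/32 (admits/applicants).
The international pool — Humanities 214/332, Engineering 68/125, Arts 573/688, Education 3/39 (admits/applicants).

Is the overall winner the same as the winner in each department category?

Yes

Humanities: the in-state pool 283/373 = 75.9%, the international pool 214/332 = 64.5% → the in-state pool
Engineering: the in-state pool 139/232 = 59.9%, the international pool 68/125 = 54.4% → the in-state pool
Arts: the in-state pool 391/438 = 89.3%, the international pool 573/688 = 83.3% → the in-state pool
Education: the in-state pool 5/32 = 15.6%, the international pool 3/39 = 7.7% → the in-state pool
Overall: the in-state pool 818/1075 = 76.1%, the international pool 858/1184 = 72.5% → the in-state pool
The in-state pool wins overall and in every department group — no reversal.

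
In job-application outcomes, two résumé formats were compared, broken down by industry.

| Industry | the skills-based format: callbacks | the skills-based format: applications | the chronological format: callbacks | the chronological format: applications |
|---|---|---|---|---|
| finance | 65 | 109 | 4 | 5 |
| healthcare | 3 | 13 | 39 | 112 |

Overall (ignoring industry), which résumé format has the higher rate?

the skills-based format

Finance: the skills-based format 65/109 = 59.6%, the chronological format 4/5 = 80.0% → the chronological format
Healthcare: the skills-based format 3/13 = 23.1%, the chronological format 39/112 = 34.8% → the chronological format
Overall: the skills-based format 68/122 = 55.7%, the chronological format 43/117 = 36.8% → the skills-based format
(The chronological format wins every industry group but the skills-based format wins overall — the chronological format's applications skew toward the low-rate healthcare group.)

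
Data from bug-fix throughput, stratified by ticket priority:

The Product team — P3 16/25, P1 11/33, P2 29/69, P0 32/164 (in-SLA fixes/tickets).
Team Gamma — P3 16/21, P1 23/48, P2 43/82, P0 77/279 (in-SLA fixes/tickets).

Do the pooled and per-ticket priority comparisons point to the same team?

Yes

P3: the Product team 16/25 = 64.0%, Team Gamma 16/21 = 76.2% → Team Gamma
P1: the Product team 11/33 = 33.3%, Team Gamma 23/48 = 47.9% → Team Gamma
P2: the Product team 29/69 = 42.0%, Team Gamma 43/82 = 52.4% → Team Gamma
P0: the Product team 32/164 = 19.5%, Team Gamma 77/279 = 27.6% → Team Gamma
Overall: the Product team 88/291 = 30.2%, Team Gamma 159/430 = 37.0% → Team Gamma
Team Gamma wins overall and in every ticket group — no reversal.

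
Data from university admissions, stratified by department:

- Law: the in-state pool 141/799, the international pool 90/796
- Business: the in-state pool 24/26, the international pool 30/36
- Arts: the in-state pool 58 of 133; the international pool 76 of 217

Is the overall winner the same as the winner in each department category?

Law: the in-state pool 141/799 = 17.6%, the international pool 90/796 = 11.3% → the in-state pool
Business: the in-state pool 24/26 = 92.3%, the international pool 30/36 = 83.3% → the in-state pool
Arts: the in-state pool 58/133 = 43.6%, the international pool 76/217 = 35.0% → the in-state pool
Overall: the in-state pool 223/958 = 23.3%, the international pool 196/1049 = 18.7% → the in-state pool
The in-state pool wins overall and in every department group — no reversal.

Yes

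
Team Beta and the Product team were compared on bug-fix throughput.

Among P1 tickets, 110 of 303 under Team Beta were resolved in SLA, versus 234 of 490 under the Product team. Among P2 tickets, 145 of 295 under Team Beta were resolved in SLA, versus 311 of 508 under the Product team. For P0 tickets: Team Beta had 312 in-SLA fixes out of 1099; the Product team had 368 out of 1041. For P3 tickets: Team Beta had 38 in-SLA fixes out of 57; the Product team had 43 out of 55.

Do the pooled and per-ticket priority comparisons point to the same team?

P1: Team Beta 110/303 = 36.3%, the Product team 234/490 = 47.8% → the Product team
P2: Team Beta 145/295 = 49.2%, the Product team 311/508 = 61.2% → the Product team
P0: Team Beta 312/1099 = 28.4%, the Product team 368/1041 = 35.4% → the Product team
P3: Team Beta 38/57 = 66.7%, the Product team 43/55 = 78.2% → the Product team
Overall: Team Beta 605/1754 = 34.5%, the Product team 956/2094 = 45.7% → the Product team
The Product team wins overall and in every ticket group — no reversal.

Yes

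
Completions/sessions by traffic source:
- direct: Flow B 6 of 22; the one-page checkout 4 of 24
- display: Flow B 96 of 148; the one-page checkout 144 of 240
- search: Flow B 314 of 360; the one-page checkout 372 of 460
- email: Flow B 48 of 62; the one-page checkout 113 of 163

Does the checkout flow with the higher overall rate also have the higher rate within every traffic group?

Direct: Flow B 6/22 = 27.3%, the one-page checkout 4/24 = 16.7% → Flow B
Display: Flow B 96/148 = 64.9%, the one-page checkout 144/240 = 60.0% → Flow B
Search: Flow B 314/360 = 87.2%, the one-page checkout 372/460 = 80.9% → Flow B
Email: Flow B 48/62 = 77.4%, the one-page checkout 113/163 = 69.3% → Flow B
Overall: Flow B 464/592 = 78.4%, the one-page checkout 633/887 = 71.4% → Flow B
Flow B wins overall and in every traffic group — no reversal.

Yes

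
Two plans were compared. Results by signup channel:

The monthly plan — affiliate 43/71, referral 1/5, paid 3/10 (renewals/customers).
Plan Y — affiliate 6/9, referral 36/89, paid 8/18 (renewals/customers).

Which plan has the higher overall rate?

the monthly plan

Affiliate: the monthly plan 43/71 = 60.6%, Plan Y 6/9 = 66.7% → Plan Y
Referral: the monthly plan 1/5 = 20.0%, Plan Y 36/89 = 40.4% → Plan Y
Paid: the monthly plan 3/10 = 30.0%, Plan Y 8/18 = 44.4% → Plan Y
Overall: the monthly plan 47/86 = 54.7%, Plan Y 50/116 = 43.1% → the monthly plan
(Plan Y wins every signup group but the monthly plan wins overall — Plan Y's customers skew toward the low-rate referral group.)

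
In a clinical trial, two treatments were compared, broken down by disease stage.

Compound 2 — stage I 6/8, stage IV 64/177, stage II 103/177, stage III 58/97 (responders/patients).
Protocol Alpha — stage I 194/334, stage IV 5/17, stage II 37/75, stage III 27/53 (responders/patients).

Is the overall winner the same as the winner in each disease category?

Stage I: Compound 2 6/8 = 75.0%, Protocol Alpha 194/334 = 58.1% → Compound 2
Stage IV: Compound 2 64/177 = 36.2%, Protocol Alpha 5/17 = 29.4% → Compound 2
Stage II: Compound 2 103/177 = 58.2%, Protocol Alpha 37/75 = 49.3% → Compound 2
Stage III: Compound 2 58/97 = 59.8%, Protocol Alpha 27/53 = 50.9% → Compound 2
Overall: Compound 2 231/459 = 50.3%, Protocol Alpha 263/479 = 54.9% → Protocol Alpha
Compound 2 wins each disease group but Protocol Alpha wins overall — the comparison reverses. Compound 2's patients skew toward stage IV, which has a lower base rate.

No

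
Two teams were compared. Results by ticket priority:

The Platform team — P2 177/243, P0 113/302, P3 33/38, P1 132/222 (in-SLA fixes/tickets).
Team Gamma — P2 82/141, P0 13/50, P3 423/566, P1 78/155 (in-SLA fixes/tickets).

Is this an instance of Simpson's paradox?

P2: the Platform team 177/243 = 72.8%, Team Gamma 82/141 = 58.2% → the Platform team
P0: the Platform team 113/302 = 37.4%, Team Gamma 13/50 = 26.0% → the Platform team
P3: the Platform team 33/38 = 86.8%, Team Gamma 423/566 = 74.7% → the Platform team
P1: the Platform team 132/222 = 59.5%, Team Gamma 78/155 = 50.3% → the Platform team
Overall: the Platform team 455/805 = 56.5%, Team Gamma 596/912 = 65.4% → Team Gamma
The Platform team wins each ticket group but Team Gamma wins overall — the comparison reverses. The Platform team's tickets skew toward P0, which has a lower base rate.

Yes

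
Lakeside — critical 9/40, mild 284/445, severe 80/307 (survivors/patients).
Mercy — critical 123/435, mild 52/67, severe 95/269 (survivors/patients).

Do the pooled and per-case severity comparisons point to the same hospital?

Critical: Lakeside 9/40 = 22.5%, Mercy 123/435 = 28.3% → Mercy
Mild: Lakeside 284/445 = 63.8%, Mercy 52/67 = 77.6% → Mercy
Severe: Lakeside 80/307 = 26.1%, Mercy 95/269 = 35.3% → Mercy
Overall: Lakeside 373/792 = 47.1%, Mercy 270/771 = 35.0% → Lakeside
Mercy wins each case group but Lakeside wins overall — the comparison reverses. Mercy's patients skew toward critical, which has a lower base rate.

No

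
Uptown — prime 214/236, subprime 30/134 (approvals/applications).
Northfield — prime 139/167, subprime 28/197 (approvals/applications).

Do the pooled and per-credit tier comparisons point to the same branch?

Yes

Prime: Uptown 214/236 = 90.7%, Northfield 139/167 = 83.2% → Uptown
Subprime: Uptown 30/134 = 22.4%, Northfield 28/197 = 14.2% → Uptown
Overall: Uptown 244/370 = 65.9%, Northfield 167/364 = 45.9% → Uptown
Uptown wins overall and in every credit group — no reversal.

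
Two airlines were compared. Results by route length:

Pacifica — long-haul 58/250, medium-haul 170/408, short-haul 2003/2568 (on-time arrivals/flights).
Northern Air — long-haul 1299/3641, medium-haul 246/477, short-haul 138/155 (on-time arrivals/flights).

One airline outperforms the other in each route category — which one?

Northern Air

Long-haul: Pacifica 58/250 = 23.2%, Northern Air 1299/3641 = 35.7% → Northern Air
Medium-haul: Pacifica 170/408 = 41.7%, Northern Air 246/477 = 51.6% → Northern Air
Short-haul: Pacifica 2003/2568 = 78.0%, Northern Air 138/155 = 89.0% → Northern Air
Northern Air has the higher rate in all 3 groups.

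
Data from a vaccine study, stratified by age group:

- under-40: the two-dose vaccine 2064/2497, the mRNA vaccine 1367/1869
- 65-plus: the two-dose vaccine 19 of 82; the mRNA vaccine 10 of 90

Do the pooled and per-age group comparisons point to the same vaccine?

Under-40: the two-dose vaccine 2064/2497 = 82.7%, the mRNA vaccine 1367/1869 = 73.1% → the two-dose vaccine
65-plus: the two-dose vaccine 19/82 = 23.2%, the mRNA vaccine 10/90 = 11.1% → the two-dose vaccine
Overall: the two-dose vaccine 2083/2579 = 80.8%, the mRNA vaccine 1377/1959 = 70.3% → the two-dose vaccine
The two-dose vaccine wins overall and in every age group — no reversal.

Yes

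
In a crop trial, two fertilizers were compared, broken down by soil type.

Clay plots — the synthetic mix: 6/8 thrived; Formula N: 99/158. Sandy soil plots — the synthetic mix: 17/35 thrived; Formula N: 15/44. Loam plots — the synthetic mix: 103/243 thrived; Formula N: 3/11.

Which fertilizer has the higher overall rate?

Formula N

Clay: the synthetic mix 6/8 = 75.0%, Formula N 99/158 = 62.7% → the synthetic mix
Sandy soil: the synthetic mix 17/35 = 48.6%, Formula N 15/44 = 34.1% → the synthetic mix
Loam: the synthetic mix 103/243 = 42.4%, Formula N 3/11 = 27.3% → the synthetic mix
Overall: the synthetic mix 126/286 = 44.1%, Formula N 117/213 = 54.9% → Formula N
(The synthetic mix wins every soil group but Formula N wins overall — the synthetic mix's plots skew toward the low-rate loam group.)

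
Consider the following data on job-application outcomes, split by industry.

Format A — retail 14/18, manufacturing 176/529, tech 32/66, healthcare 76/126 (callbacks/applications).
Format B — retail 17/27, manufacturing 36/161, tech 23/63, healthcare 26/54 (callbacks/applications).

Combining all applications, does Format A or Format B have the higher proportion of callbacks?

Format A

Retail: Format A 14/18 = 77.8%, Format B 17/27 = 63.0% → Format A
Manufacturing: Format A 176/529 = 33.3%, Format B 36/161 = 22.4% → Format A
Tech: Format A 32/66 = 48.5%, Format B 23/63 = 36.5% → Format A
Healthcare: Format A 76/126 = 60.3%, Format B 26/54 = 48.1% → Format A
Overall: Format A 298/739 = 40.3%, Format B 102/305 = 33.4% → Format A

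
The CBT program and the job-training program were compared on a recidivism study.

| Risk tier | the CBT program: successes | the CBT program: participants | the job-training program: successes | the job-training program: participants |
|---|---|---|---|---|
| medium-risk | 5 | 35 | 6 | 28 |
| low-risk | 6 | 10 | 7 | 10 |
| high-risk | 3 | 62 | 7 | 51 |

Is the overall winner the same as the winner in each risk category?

Medium-risk: the CBT program 5/35 = 14.3%, the job-training program 6/28 = 21.4% → the job-training program
Low-risk: the CBT program 6/10 = 60.0%, the job-training program 7/10 = 70.0% → the job-training program
High-risk: the CBT program 3/62 = 4.8%, the job-training program 7/51 = 13.7% → the job-training program
Overall: the CBT program 14/107 = 13.1%, the job-training program 20/89 = 22.5% → the job-training program
The job-training program wins overall and in every risk group — no reversal.

Yes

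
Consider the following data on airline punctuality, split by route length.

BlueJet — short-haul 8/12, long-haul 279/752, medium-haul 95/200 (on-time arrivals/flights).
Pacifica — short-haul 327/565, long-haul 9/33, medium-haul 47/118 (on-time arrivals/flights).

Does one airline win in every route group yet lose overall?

Short-haul: BlueJet 8/12 = 66.7%, Pacifica 327/565 = 57.9% → BlueJet
Long-haul: BlueJet 279/752 = 37.1%, Pacifica 9/33 = 27.3% → BlueJet
Medium-haul: BlueJet 95/200 = 47.5%, Pacifica 47/118 = 39.8% → BlueJet
Overall: BlueJet 382/964 = 39.6%, Pacifica 383/716 = 53.5% → Pacifica
BlueJet wins each route group but Pacifica wins overall — the comparison reverses. BlueJet's flights skew toward long-haul, which has a lower base rate.

Yes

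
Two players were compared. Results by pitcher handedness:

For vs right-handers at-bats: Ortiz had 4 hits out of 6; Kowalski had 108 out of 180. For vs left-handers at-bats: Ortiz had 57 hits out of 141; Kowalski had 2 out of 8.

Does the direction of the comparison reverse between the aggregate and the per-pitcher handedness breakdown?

Vs right-handers: Ortiz 4/6 = 66.7%, Kowalski 108/180 = 60.0% → Ortiz
Vs left-handers: Ortiz 57/141 = 40.4%, Kowalski 2/8 = 25.0% → Ortiz
Overall: Ortiz 61/147 = 41.5%, Kowalski 110/188 = 58.5% → Kowalski
Ortiz wins each pitcher group but Kowalski wins overall — the comparison reverses. Ortiz's at-bats skew toward vs left-handers, which has a lower base rate.

Yes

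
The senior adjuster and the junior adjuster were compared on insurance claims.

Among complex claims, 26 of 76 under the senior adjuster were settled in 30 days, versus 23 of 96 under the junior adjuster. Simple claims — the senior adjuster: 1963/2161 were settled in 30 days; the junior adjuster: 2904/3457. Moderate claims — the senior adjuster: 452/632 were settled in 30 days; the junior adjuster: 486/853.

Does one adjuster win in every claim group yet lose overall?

No

Complex: the senior adjuster 26/76 = 34.2%, the junior adjuster 23/96 = 24.0% → the senior adjuster
Simple: the senior adjuster 1963/2161 = 90.8%, the junior adjuster 2904/3457 = 84.0% → the senior adjuster
Moderate: the senior adjuster 452/632 = 71.5%, the junior adjuster 486/853 = 57.0% → the senior adjuster
Overall: the senior adjuster 2441/2869 = 85.1%, the junior adjuster 3413/4406 = 77.5% → the senior adjuster
The senior adjuster wins overall and in every claim group — no reversal.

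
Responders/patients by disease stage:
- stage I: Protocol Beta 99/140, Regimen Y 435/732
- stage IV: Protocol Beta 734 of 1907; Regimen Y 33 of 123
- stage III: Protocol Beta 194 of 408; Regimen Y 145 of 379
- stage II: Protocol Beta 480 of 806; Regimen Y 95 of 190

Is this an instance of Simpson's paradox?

Stage I: Protocol Beta 99/140 = 70.7%, Regimen Y 435/732 = 59.4% → Protocol Beta
Stage IV: Protocol Beta 734/1907 = 38.5%, Regimen Y 33/123 = 26.8% → Protocol Beta
Stage III: Protocol Beta 194/408 = 47.5%, Regimen Y 145/379 = 38.3% → Protocol Beta
Stage II: Protocol Beta 480/806 = 59.6%, Regimen Y 95/190 = 50.0% → Protocol Beta
Overall: Protocol Beta 1507/3261 = 46.2%, Regimen Y 708/1424 = 49.7% → Regimen Y
Protocol Beta wins each disease group but Regimen Y wins overall — the comparison reverses. Protocol Beta's patients skew toward stage IV, which has a lower base rate.

Yes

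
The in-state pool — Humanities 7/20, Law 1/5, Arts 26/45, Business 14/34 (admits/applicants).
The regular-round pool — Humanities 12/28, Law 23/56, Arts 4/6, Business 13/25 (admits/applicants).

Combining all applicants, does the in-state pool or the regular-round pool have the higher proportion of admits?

the in-state pool

Humanities: the in-state pool 7/20 = 35.0%, the regular-round pool 12/28 = 42.9% → the regular-round pool
Law: the in-state pool 1/5 = 20.0%, the regular-round pool 23/56 = 41.1% → the regular-round pool
Arts: the in-state pool 26/45 = 57.8%, the regular-round pool 4/6 = 66.7% → the regular-round pool
Business: the in-state pool 14/34 = 41.2%, the regular-round pool 13/25 = 52.0% → the regular-round pool
Overall: the in-state pool 48/104 = 46.2%, the regular-round pool 52/115 = 45.2% → the in-state pool
(The regular-round pool wins every department group but the in-state pool wins overall — the regular-round pool's applicants skew toward the low-rate Law group.)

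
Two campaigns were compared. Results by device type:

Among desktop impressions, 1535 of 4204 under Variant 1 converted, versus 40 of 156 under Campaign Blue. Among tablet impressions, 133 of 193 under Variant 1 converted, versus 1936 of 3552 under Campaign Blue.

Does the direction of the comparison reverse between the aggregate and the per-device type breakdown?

Desktop: Variant 1 1535/4204 = 36.5%, Campaign Blue 40/156 = 25.6% → Variant 1
Tablet: Variant 1 133/193 = 68.9%, Campaign Blue 1936/3552 = 54.5% → Variant 1
Overall: Variant 1 1668/4397 = 37.9%, Campaign Blue 1976/3708 = 53.3% → Campaign Blue
Variant 1 wins each device group but Campaign Blue wins overall — the comparison reverses. Variant 1's impressions skew toward desktop, which has a lower base rate.

Yes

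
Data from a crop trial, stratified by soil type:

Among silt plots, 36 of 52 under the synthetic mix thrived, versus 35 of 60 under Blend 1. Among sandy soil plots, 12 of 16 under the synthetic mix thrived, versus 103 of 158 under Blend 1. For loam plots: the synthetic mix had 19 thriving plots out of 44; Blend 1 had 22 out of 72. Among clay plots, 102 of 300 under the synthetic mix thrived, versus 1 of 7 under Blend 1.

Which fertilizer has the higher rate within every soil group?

Silt: the synthetic mix 36/52 = 69.2%, Blend 1 35/60 = 58.3% → the synthetic mix
Sandy soil: the synthetic mix 12/16 = 75.0%, Blend 1 103/158 = 65.2% → the synthetic mix
Loam: the synthetic mix 19/44 = 43.2%, Blend 1 22/72 = 30.6% → the synthetic mix
Clay: the synthetic mix 102/300 = 34.0%, Blend 1 1/7 = 14.3% → the synthetic mix
The synthetic mix has the higher rate in all 4 groups.

the synthetic mix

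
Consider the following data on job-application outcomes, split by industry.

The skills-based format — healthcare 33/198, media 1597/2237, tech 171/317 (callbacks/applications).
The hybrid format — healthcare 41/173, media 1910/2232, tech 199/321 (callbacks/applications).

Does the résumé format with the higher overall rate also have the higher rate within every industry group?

Healthcare: the skills-based format 33/198 = 16.7%, the hybrid format 41/173 = 23.7% → the hybrid format
Media: the skills-based format 1597/2237 = 71.4%, the hybrid format 1910/2232 = 85.6% → the hybrid format
Tech: the skills-based format 171/317 = 53.9%, the hybrid format 199/321 = 62.0% → the hybrid format
Overall: the skills-based format 1801/2752 = 65.4%, the hybrid format 2150/2726 = 78.9% → the hybrid format
The hybrid format wins overall and in every industry group — no reversal.

Yes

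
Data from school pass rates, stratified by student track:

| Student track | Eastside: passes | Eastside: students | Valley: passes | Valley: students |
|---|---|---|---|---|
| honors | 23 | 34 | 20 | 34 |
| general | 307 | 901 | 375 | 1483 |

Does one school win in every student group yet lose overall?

No

Honors: Eastside 23/34 = 67.6%, Valley 20/34 = 58.8% → Eastside
General: Eastside 307/901 = 34.1%, Valley 375/1483 = 25.3% → Eastside
Overall: Eastside 330/935 = 35.3%, Valley 395/1517 = 26.0% → Eastside
Eastside wins overall and in every student group — no reversal.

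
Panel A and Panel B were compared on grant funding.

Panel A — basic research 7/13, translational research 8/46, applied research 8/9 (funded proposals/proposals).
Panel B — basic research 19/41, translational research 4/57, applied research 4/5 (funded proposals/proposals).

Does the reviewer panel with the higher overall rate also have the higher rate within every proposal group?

Basic research: Panel A 7/13 = 53.8%, Panel B 19/41 = 46.3% → Panel A
Translational research: Panel A 8/46 = 17.4%, Panel B 4/57 = 7.0% → Panel A
Applied research: Panel A 8/9 = 88.9%, Panel B 4/5 = 80.0% → Panel A
Overall: Panel A 23/68 = 33.8%, Panel B 27/103 = 26.2% → Panel A
Panel A wins overall and in every proposal group — no reversal.

Yes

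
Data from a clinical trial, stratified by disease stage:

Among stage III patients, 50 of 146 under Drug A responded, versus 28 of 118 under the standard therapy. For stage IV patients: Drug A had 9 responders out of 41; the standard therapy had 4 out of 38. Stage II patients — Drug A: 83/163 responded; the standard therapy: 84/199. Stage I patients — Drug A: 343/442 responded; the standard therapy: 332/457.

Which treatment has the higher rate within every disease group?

Drug A

Stage III: Drug A 50/146 = 34.2%, the standard therapy 28/118 = 23.7% → Drug A
Stage IV: Drug A 9/41 = 22.0%, the standard therapy 4/38 = 10.5% → Drug A
Stage II: Drug A 83/163 = 50.9%, the standard therapy 84/199 = 42.2% → Drug A
Stage I: Drug A 343/442 = 77.6%, the standard therapy 332/457 = 72.6% → Drug A
Drug A has the higher rate in all 4 groups.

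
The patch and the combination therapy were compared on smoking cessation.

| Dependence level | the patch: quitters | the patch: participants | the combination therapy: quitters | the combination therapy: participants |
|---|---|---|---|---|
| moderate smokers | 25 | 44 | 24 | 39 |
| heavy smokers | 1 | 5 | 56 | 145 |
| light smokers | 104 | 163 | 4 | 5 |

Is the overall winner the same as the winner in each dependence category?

Moderate smokers: the patch 25/44 = 56.8%, the combination therapy 24/39 = 61.5% → the combination therapy
Heavy smokers: the patch 1/5 = 20.0%, the combination therapy 56/145 = 38.6% → the combination therapy
Light smokers: the patch 104/163 = 63.8%, the combination therapy 4/5 = 80.0% → the combination therapy
Overall: the patch 130/212 = 61.3%, the combination therapy 84/189 = 44.4% → the patch
The combination therapy wins each dependence group but the patch wins overall — the comparison reverses. The combination therapy's participants skew toward heavy smokers, which has a lower base rate.

No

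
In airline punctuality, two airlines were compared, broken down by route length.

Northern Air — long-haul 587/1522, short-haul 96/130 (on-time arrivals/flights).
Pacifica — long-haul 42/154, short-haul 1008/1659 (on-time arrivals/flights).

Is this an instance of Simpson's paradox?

Yes

Long-haul: Northern Air 587/1522 = 38.6%, Pacifica 42/154 = 27.3% → Northern Air
Short-haul: Northern Air 96/130 = 73.8%, Pacifica 1008/1659 = 60.8% → Northern Air
Overall: Northern Air 683/1652 = 41.3%, Pacifica 1050/1813 = 57.9% → Pacifica
Northern Air wins each route group but Pacifica wins overall — the comparison reverses. Northern Air's flights skew toward long-haul, which has a lower base rate.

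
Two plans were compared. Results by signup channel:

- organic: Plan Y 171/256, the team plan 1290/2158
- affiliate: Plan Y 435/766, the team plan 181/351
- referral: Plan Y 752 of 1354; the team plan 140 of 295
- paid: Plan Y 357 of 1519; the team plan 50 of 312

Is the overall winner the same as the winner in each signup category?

Organic: Plan Y 171/256 = 66.8%, the team plan 1290/2158 = 59.8% → Plan Y
Affiliate: Plan Y 435/766 = 56.8%, the team plan 181/351 = 51.6% → Plan Y
Referral: Plan Y 752/1354 = 55.5%, the team plan 140/295 = 47.5% → Plan Y
Paid: Plan Y 357/1519 = 23.5%, the team plan 50/312 = 16.0% → Plan Y
Overall: Plan Y 1715/3895 = 44.0%, the team plan 1661/3116 = 53.3% → the team plan
Plan Y wins each signup group but the team plan wins overall — the comparison reverses. Plan Y's customers skew toward paid, which has a lower base rate.

No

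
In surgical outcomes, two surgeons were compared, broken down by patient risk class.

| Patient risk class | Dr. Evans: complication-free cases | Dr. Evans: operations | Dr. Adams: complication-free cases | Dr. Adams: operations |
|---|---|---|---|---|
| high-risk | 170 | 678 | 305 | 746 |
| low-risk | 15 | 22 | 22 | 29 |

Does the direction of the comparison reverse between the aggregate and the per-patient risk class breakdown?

High-risk: Dr. Evans 170/678 = 25.1%, Dr. Adams 305/746 = 40.9% → Dr. Adams
Low-risk: Dr. Evans 15/22 = 68.2%, Dr. Adams 22/29 = 75.9% → Dr. Adams
Overall: Dr. Evans 185/700 = 26.4%, Dr. Adams 327/775 = 42.2% → Dr. Adams
Dr. Adams wins overall and in every patient risk group — no reversal.

No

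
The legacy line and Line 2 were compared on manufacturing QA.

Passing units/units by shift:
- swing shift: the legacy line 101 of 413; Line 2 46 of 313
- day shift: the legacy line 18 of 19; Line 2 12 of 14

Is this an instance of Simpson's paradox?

Swing shift: the legacy line 101/413 = 24.5%, Line 2 46/313 = 14.7% → the legacy line
Day shift: the legacy line 18/19 = 94.7%, Line 2 12/14 = 85.7% → the legacy line
Overall: the legacy line 119/432 = 27.5%, Line 2 58/327 = 17.7% → the legacy line
The legacy line wins overall and in every shift group — no reversal.

No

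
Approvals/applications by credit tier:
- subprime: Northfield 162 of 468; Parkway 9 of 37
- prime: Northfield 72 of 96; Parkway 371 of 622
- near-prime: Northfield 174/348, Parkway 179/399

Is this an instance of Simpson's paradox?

Subprime: Northfield 162/468 = 34.6%, Parkway 9/37 = 24.3% → Northfield
Prime: Northfield 72/96 = 75.0%, Parkway 371/622 = 59.6% → Northfield
Near-prime: Northfield 174/348 = 50.0%, Parkway 179/399 = 44.9% → Northfield
Overall: Northfield 408/912 = 44.7%, Parkway 559/1058 = 52.8% → Parkway
Northfield wins each credit group but Parkway wins overall — the comparison reverses. Northfield's applications skew toward subprime, which has a lower base rate.

Yes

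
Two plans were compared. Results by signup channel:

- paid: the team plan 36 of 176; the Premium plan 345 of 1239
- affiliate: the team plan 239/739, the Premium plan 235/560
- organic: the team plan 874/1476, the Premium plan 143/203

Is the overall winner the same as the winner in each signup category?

No

Paid: the team plan 36/176 = 20.5%, the Premium plan 345/1239 = 27.8% → the Premium plan
Affiliate: the team plan 239/739 = 32.3%, the Premium plan 235/560 = 42.0% → the Premium plan
Organic: the team plan 874/1476 = 59.2%, the Premium plan 143/203 = 70.4% → the Premium plan
Overall: the team plan 1149/2391 = 48.1%, the Premium plan 723/2002 = 36.1% → the team plan
The Premium plan wins each signup group but the team plan wins overall — the comparison reverses. The Premium plan's customers skew toward paid, which has a lower base rate.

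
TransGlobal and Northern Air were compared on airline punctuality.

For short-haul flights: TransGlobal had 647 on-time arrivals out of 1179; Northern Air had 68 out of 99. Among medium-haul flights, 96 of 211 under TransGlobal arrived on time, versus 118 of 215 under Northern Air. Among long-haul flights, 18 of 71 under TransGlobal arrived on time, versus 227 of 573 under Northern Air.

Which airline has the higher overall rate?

TransGlobal

Short-haul: TransGlobal 647/1179 = 54.9%, Northern Air 68/99 = 68.7% → Northern Air
Medium-haul: TransGlobal 96/211 = 45.5%, Northern Air 118/215 = 54.9% → Northern Air
Long-haul: TransGlobal 18/71 = 25.4%, Northern Air 227/573 = 39.6% → Northern Air
Overall: TransGlobal 761/1461 = 52.1%, Northern Air 413/887 = 46.6% → TransGlobal
(Northern Air wins every route group but TransGlobal wins overall — Northern Air's flights skew toward the low-rate long-haul group.)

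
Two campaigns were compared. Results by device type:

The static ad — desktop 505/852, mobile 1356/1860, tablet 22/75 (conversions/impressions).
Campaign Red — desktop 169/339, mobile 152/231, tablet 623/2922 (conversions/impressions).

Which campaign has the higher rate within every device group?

Desktop: the static ad 505/852 = 59.3%, Campaign Red 169/339 = 49.9% → the static ad
Mobile: the static ad 1356/1860 = 72.9%, Campaign Red 152/231 = 65.8% → the static ad
Tablet: the static ad 22/75 = 29.3%, Campaign Red 623/2922 = 21.3% → the static ad
The static ad has the higher rate in all 3 groups.

the static ad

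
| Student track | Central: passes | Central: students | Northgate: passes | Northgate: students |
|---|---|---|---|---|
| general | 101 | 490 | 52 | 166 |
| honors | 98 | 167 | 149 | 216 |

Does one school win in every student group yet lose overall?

No

General: Central 101/490 = 20.6%, Northgate 52/166 = 31.3% → Northgate
Honors: Central 98/167 = 58.7%, Northgate 149/216 = 69.0% → Northgate
Overall: Central 199/657 = 30.3%, Northgate 201/382 = 52.6% → Northgate
Northgate wins overall and in every student group — no reversal.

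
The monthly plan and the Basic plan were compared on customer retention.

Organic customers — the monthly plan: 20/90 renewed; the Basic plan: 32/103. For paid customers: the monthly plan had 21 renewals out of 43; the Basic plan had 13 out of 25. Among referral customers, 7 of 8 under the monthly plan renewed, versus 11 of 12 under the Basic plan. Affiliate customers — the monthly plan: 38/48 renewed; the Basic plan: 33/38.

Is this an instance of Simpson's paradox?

Organic: the monthly plan 20/90 = 22.2%, the Basic plan 32/103 = 31.1% → the Basic plan
Paid: the monthly plan 21/43 = 48.8%, the Basic plan 13/25 = 52.0% → the Basic plan
Referral: the monthly plan 7/8 = 87.5%, the Basic plan 11/12 = 91.7% → the Basic plan
Affiliate: the monthly plan 38/48 = 79.2%, the Basic plan 33/38 = 86.8% → the Basic plan
Overall: the monthly plan 86/189 = 45.5%, the Basic plan 89/178 = 50.0% → the Basic plan
The Basic plan wins overall and in every signup group — no reversal.

No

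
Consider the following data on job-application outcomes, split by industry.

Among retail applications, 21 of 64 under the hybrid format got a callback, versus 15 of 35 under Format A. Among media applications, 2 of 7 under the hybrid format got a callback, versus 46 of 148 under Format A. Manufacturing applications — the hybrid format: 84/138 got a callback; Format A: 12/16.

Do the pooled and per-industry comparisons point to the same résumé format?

Retail: the hybrid format 21/64 = 32.8%, Format A 15/35 = 42.9% → Format A
Media: the hybrid format 2/7 = 28.6%, Format A 46/148 = 31.1% → Format A
Manufacturing: the hybrid format 84/138 = 60.9%, Format A 12/16 = 75.0% → Format A
Overall: the hybrid format 107/209 = 51.2%, Format A 73/199 = 36.7% → the hybrid format
Format A wins each industry group but the hybrid format wins overall — the comparison reverses. Format A's applications skew toward media, which has a lower base rate.

No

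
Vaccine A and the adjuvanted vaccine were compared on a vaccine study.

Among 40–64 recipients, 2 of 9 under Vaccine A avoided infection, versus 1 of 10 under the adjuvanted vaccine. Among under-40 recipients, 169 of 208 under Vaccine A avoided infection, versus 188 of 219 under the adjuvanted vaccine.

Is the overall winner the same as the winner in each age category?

40–64: Vaccine A 2/9 = 22.2%, the adjuvanted vaccine 1/10 = 10.0% → Vaccine A
Under-40: Vaccine A 169/208 = 81.2%, the adjuvanted vaccine 188/219 = 85.8% → the adjuvanted vaccine
Overall: Vaccine A 171/217 = 78.8%, the adjuvanted vaccine 189/229 = 82.5% → the adjuvanted vaccine
Neither sweeps: Vaccine A wins 1 of 2 groups, the adjuvanted vaccine wins 1. The adjuvanted vaccine wins overall but not every group — no Simpson reversal.

No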